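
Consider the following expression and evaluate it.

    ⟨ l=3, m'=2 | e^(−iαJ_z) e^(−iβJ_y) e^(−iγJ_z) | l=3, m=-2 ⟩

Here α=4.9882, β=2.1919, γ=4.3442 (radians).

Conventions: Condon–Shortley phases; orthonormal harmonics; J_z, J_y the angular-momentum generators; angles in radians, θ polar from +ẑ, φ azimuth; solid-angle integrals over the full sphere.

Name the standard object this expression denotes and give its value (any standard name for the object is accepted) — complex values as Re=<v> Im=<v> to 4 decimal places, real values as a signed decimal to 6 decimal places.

Wigner D-matrix element, Re=0.0444 Im=-0.1527

This is a Wigner D-matrix element — the rotation-matrix element ⟨l m'| R(α,β,γ) |l m⟩ in the angular-momentum basis.
D^3_{2,-2}(4.9882,2.1919,4.3442) = e^{-i·2·4.9882}·d^3_{2,-2}(2.1919)·e^{-i·-2·4.3442}. Compute d first:
c=cos(2.191900/2)=0.457202, s=sin(2.191900/2)=0.889363; N=√[120·1·1·120]=120.000000
The bounds max(0,m−m')=0 and min(l+m,l−m')=1 give 2 terms
  k=0: (−1)^4·120.0000/(24)·0.4572^2·0.8894^4 = +0.653886
  k=1: (−1)^5·120.0000/(120)·0.4572^0·0.8894^6 = -0.494851
d^3_{2,-2}(2.1919) = +0.653886 -0.494851 = +0.159035
D = (-0.851676+0.524069i)·(+0.159035)·(-0.740906+0.671609i) = +0.044377-0.152718i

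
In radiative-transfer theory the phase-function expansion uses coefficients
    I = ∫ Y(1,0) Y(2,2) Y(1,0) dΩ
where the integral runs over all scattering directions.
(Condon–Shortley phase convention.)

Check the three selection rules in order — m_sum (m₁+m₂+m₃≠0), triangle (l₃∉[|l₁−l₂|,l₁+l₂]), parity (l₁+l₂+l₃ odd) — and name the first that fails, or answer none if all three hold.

m_sum

azimuthal sum: 0 + 2 + 0 = 2  ✗
1 ≤ 1 ≤ 3 (triangle on l)
L = 1 + 2 + 1 = 4 (even)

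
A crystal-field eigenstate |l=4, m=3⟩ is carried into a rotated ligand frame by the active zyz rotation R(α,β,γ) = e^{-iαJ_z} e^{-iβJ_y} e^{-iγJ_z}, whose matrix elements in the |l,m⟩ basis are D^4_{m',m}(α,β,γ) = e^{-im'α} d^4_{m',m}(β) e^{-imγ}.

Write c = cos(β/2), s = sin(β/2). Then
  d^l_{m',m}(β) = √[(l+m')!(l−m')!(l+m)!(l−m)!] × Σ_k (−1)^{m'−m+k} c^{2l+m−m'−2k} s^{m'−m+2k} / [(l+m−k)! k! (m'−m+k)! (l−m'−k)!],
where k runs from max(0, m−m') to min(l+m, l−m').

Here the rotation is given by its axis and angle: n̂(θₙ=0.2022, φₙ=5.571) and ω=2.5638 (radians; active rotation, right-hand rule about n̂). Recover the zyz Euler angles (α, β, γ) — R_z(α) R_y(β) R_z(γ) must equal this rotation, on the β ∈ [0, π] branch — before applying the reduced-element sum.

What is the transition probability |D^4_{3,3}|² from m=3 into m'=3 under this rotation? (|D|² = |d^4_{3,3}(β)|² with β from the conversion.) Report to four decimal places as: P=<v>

P=0.3946

Axis–angle → zyz. n̂ = (sinθₙcosφₙ, sinθₙsinφₙ, cosθₙ) = (+0.152012, -0.131237, +0.979627), ω = 2.5638.
R = I cosω + sinω [n̂]ₓ + (1−cosω) n̂n̂ᵀ gives
  R = [-0.795206, -0.571710, +0.201978; +0.498388, -0.806020, -0.319282; +0.345335, -0.153232, +0.925886]
β = atan2(√(R₁₃²+R₂₃²), R₃₃) = 0.387424; α = atan2(R₂₃, R₁₃) mod 2π = 5.276434; γ = atan2(R₃₂, −R₃₁) mod 2π = 3.559212
D^4_{3,3}(5.2764,0.3874,3.5592) = e^{-i·3·5.2764}·d^4_{3,3}(0.3874)·e^{-i·3·3.5592}. Compute d first:
Half-angle: c=0.981296, s=0.192503. N=√(5040·1·5040·1)=5040.000000
The bounds max(0,m−m')=0 and min(l+m,l−m')=1 give 2 terms
  k=0: (−1)^0·5040.0000/(5040)·0.9813^8·0.1925^0 = +0.859809
  k=1: (−1)^1·5040.0000/(720)·0.9813^6·0.1925^2 = -0.231618
d^4_{3,3}(0.3874) = +0.859809 -0.231618 = +0.628191
|D^4_{3,3}|² = |d^4_{3,3}(β)|² = (+0.628191)² = 0.394623 (the z-rotation phases have unit modulus)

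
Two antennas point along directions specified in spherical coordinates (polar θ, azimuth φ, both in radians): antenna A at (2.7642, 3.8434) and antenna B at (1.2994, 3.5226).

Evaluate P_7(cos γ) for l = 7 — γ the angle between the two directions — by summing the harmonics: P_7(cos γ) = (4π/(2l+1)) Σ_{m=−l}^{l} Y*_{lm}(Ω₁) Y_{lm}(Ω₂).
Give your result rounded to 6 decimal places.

Summing Y*_{l m}(θ₁,φ₁)·Y_{l m}(θ₂,φ₂) over m ∈ [−7, 7]; prefactor 4π/(2·7+1) = 0.837758:
  m=-7: (-0.000092, 0.000452) × (0.342602, 0.175992) = (-0.000111, 0.000139)  (running Σ = (-0.000111, 0.000139))
  m=-6: (0.002094, 0.003819) × (-0.262988, -0.302739) = (0.000605, -0.001638)  (running Σ = (0.000494, -0.001499))
  m=-5: (0.023814, 0.009167) × (-0.006568, -0.018914) = (0.000017, -0.000511)  (running Σ = (0.000511, -0.002010))
  m=-4: (0.097851, -0.033994) × (-0.016366, 0.349701) = (0.010286, 0.034775)  (running Σ = (0.010798, 0.032765))
  m=-3: (0.148826, -0.251333) × (0.041226, -0.090421) = (-0.016590, -0.023818)  (running Σ = (-0.005793, 0.008947))
  m=-2: (-0.087875, -0.520721) × (0.220610, -0.210527) = (-0.129012, -0.096376)  (running Σ = (-0.134805, -0.087430))
  m=-1: (-0.339153, -0.286714) × (-0.131644, 0.052734) = (0.059767, 0.019859)  (running Σ = (-0.075038, -0.067570))
  m=0: (0.219137, -0.000000) × (-0.288902, 0.000000) = (-0.063309, 0.000000)  (running Σ = (-0.138347, -0.067570))
  m=1: (0.339153, -0.286714) × (0.131644, 0.052734) = (0.059767, -0.019859)  (running Σ = (-0.078580, -0.087430))
  m=2: (-0.087875, 0.520721) × (0.220610, 0.210527) = (-0.129012, 0.096376)  (running Σ = (-0.207591, 0.008947))
  m=3: (-0.148826, -0.251333) × (-0.041226, -0.090421) = (-0.016590, 0.023818)  (running Σ = (-0.224182, 0.032765))
  m=4: (0.097851, 0.033994) × (-0.016366, -0.349701) = (0.010286, -0.034775)  (running Σ = (-0.213895, -0.002010))
  m=5: (-0.023814, 0.009167) × (0.006568, -0.018914) = (0.000017, 0.000511)  (running Σ = (-0.213878, -0.001499))
  m=6: (0.002094, -0.003819) × (-0.262988, 0.302739) = (0.000605, 0.001638)  (running Σ = (-0.213273, 0.000139))
  m=7: (0.000092, 0.000452) × (-0.342602, 0.175992) = (-0.000111, -0.000139)  (running Σ = (-0.213384, 0.000000))
Accumulated sum (-0.213384, 0.000000); after 4π/(2l+1) scaling, (-0.178764, 0.000000) ⇒ P_7 = -0.178764

-0.178764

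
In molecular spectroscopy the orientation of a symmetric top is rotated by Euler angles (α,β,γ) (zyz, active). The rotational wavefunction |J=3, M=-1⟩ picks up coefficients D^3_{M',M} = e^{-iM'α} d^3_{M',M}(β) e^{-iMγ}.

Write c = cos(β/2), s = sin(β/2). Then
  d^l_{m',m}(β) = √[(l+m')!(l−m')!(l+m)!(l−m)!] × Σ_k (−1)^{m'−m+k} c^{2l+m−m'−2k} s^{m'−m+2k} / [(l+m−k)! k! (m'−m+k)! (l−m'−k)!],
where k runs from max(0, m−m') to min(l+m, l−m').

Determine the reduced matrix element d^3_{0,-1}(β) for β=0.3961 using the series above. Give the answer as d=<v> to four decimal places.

d=-0.5439

d^3_{0,-1}(β=0.3961) via the finite sum:
Half-angle: c=0.980452, s=0.196758. N=√(6·6·2·24)=41.569219
k∈{0,1,2} keeps every argument non-negative
  k=0: (−1)^1·41.5692/(12)·0.9805^5·0.1968^1 = -0.617525
  k=1: (−1)^2·41.5692/(4)·0.9805^3·0.1968^3 = +0.074608
  k=2: (−1)^3·41.5692/(12)·0.9805^1·0.1968^5 = -0.001002
d^3_{0,-1}(0.3961) = -0.617525 +0.074608 -0.001002 = -0.543918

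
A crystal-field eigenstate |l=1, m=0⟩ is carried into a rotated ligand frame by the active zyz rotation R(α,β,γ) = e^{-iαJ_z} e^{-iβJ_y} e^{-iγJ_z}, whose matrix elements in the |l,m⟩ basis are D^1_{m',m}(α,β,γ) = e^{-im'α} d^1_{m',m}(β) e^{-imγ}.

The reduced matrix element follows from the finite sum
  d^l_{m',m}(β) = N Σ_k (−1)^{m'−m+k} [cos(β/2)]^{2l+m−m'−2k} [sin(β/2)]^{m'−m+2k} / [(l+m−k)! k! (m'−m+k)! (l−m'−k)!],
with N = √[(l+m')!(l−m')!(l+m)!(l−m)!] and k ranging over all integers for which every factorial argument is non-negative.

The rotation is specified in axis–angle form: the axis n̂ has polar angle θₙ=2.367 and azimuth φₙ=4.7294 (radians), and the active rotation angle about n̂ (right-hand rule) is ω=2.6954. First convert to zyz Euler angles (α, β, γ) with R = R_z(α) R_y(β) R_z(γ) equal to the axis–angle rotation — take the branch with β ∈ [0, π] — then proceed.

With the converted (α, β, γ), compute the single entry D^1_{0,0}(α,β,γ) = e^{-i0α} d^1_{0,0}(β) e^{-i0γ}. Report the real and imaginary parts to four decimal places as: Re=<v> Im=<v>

Axis–angle → zyz. n̂ = (sinθₙcosφₙ, sinθₙsinφₙ, cosθₙ) = (+0.011897, -0.699324, -0.714706), ω = 2.6954.
R = I cosω + sinω [n̂]ₓ + (1−cosω) n̂n̂ᵀ gives
  R = [-0.901827, +0.292594, -0.317956; -0.324246, +0.028131, +0.945555; +0.285608, +0.955823, +0.069503]
β = atan2(√(R₁₃²+R₂₃²), R₃₃) = 1.501237; α = atan2(R₂₃, R₁₃) mod 2π = 1.895182; γ = atan2(R₃₂, −R₃₁) mod 2π = 1.861160
Split into d^1_{0,0}(β=1.5012) × two z-phases.
With c≡cos(β/2)=0.731267 and s≡sin(β/2)=0.682091, N=[1·1·1·1]^{1/2}=1.000000
Admissible k: 0..1 (factorial args all ≥0)
  k=0: (−1)^0·1.0000/(1)·0.7313^2·0.6821^0 = +0.534752
  k=1: (−1)^1·1.0000/(1)·0.7313^0·0.6821^2 = -0.465248
d^1_{0,0}(1.5012) = +0.534752 -0.465248 = +0.069503
D = (+1.000000+0.000000i)·(+0.069503)·(+1.000000+0.000000i) = +0.069503+0.000000i

Re=0.0695 Im=0.0000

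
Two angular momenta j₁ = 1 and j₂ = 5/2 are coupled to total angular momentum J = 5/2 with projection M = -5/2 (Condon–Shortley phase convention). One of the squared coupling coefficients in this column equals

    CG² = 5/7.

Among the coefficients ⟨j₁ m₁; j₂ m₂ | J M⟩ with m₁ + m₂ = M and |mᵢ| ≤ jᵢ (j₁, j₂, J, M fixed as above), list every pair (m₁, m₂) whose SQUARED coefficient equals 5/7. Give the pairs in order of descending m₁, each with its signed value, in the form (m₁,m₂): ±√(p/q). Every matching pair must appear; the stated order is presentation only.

(0,-5/2): +√(5/7)

Admissible pairs with m₁+m₂ = M = -5/2: (-1,-3/2), (0,-5/2)
  (m₁,m₂)=(0,-5/2): CG² = 5/7, CG = +√(5/7)   ← matches the target
  (m₁,m₂)=(-1,-3/2): CG² = 2/7, CG = −√(2/7)
Pairs with CG² = 5/7: (0,-5/2): +√(5/7)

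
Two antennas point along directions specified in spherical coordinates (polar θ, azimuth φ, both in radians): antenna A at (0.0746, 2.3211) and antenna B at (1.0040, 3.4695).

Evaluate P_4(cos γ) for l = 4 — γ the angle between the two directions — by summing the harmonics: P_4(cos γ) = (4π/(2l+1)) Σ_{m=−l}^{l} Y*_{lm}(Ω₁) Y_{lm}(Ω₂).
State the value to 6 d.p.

-0.372103

Expand P_4 via completeness: Σ_{m} conj(Y_{4,m}) at Ω₁ times Y_{4,m} at Ω₂ —
  m=-4: Y*=-0.000014+0.000002i  Y=+0.057445-0.216667i  product -0.000000+0.000003i
  m=-3: Y*=+0.000402+0.000325i  Y=-0.223518+0.335952i  product -0.000199+0.000062i
  m=-2: Y*=-0.000777-0.011050i  Y=+0.192102-0.147807i  product -0.001782-0.002008i
  m=-1: Y*=-0.094969+0.101880i  Y=+0.199210-0.067769i  product -0.012014+0.026731i
  m=+0: Y*=+0.822894-0.000000i  Y=-0.289839+0.000000i  product -0.238506+0.000000i
  m=+1: Y*=+0.094969+0.101880i  Y=-0.199210-0.067769i  product -0.012014-0.026731i
  m=+2: Y*=-0.000777+0.011050i  Y=+0.192102+0.147807i  product -0.001782+0.002008i
  m=+3: Y*=-0.000402+0.000325i  Y=+0.223518+0.335952i  product -0.000199-0.000062i
  m=+4: Y*=-0.000014-0.000002i  Y=+0.057445+0.216667i  product -0.000000-0.000003i
Total Σ_m = -0.266499-0.000000i. Multiply by 1.396263: -0.372103-0.000000i. P_4(cos γ) = -0.372103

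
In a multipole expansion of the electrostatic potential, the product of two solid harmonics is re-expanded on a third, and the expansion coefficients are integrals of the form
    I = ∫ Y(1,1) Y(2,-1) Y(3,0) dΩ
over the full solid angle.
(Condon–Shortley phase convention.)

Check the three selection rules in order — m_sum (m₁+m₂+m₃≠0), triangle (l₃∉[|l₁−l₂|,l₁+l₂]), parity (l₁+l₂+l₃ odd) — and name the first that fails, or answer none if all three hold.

azimuthal sum: 1 − 1 + 0 = 0  ✓
1 ≤ 3 ≤ 3 (triangle on l)  ✓
L = 1 + 2 + 3 = 6 (even)  ✓

none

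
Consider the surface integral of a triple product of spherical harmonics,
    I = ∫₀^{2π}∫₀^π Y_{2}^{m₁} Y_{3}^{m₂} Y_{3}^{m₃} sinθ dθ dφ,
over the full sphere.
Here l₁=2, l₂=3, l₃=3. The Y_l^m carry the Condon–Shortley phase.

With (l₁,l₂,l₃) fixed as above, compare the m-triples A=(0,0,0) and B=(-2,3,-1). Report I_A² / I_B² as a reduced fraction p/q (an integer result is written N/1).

Shared (l₁,l₂,l₃)=(2,3,3): N and (l;000)² cancel in I_A²/I_B².
A: Δ = 2!·2!·4!/9! = 1/3780; Racah Σ t=0..2: t=0:+1/24 t=1:−1/4 t=2:+1/24 = -1/6; ⇒ 3j(2 3 3; 0 0 0)² = 4/105, sgn +1
B: Δ = 2!·2!·4!/9! = 1/3780; Racah Σ t=2..2: t=2:+1/96 = 1/96; ⇒ 3j(2 3 3; -2 3 -1)² = 1/42, sgn +1
I_A²/I_B² = (4/105)/(1/42) = 8/5

8/5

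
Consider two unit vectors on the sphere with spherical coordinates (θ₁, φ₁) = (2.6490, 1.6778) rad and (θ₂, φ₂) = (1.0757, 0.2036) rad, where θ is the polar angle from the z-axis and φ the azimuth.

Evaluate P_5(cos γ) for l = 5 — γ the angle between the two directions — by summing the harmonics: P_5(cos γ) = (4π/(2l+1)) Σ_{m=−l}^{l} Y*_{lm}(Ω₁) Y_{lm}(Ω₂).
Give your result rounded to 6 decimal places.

-0.296401

Term-by-term m-sum for l=5 (normalisation 4π/11 = 1.142397):
  [-5]  conj(Y_{5,-5})(Ω₁) = (-0.005597, 0.009444) ; Y_{5,-5}(Ω₂) = (0.128553, -0.208365) ; Δ = (0.001248, 0.002380)
  [-4]  conj(Y_{5,-4})(Ω₁) = (-0.058848, -0.026848) ; Y_{5,-4}(Ω₂) = (0.286905, -0.304048) ; Δ = (-0.025047, 0.010190)
  [-3]  conj(Y_{5,-3})(Ω₁) = (0.069120, -0.207873) ; Y_{5,-3}(Ω₂) = (0.199179, -0.139447) ; Δ = (-0.015220, -0.051042)
  [-2]  conj(Y_{5,-2})(Ω₁) = (0.433736, 0.094266) ; Y_{5,-2}(Ω₂) = (-0.184790, 0.079701) ; Δ = (-0.087663, 0.017150)
  [-1]  conj(Y_{5,-1})(Ω₁) = (-0.045104, 0.419912) ; Y_{5,-1}(Ω₂) = (-0.300900, 0.062124) ; Δ = (-0.012515, -0.129154)
  [+0]  conj(Y_{5,0})(Ω₁) = (0.141489, -0.000000) ; Y_{5,0}(Ω₂) = (0.133843, 0.000000) ; Δ = (0.018937, 0.000000)
  [+1]  conj(Y_{5,1})(Ω₁) = (0.045104, 0.419912) ; Y_{5,1}(Ω₂) = (0.300900, 0.062124) ; Δ = (-0.012515, 0.129154)
  [+2]  conj(Y_{5,2})(Ω₁) = (0.433736, -0.094266) ; Y_{5,2}(Ω₂) = (-0.184790, -0.079701) ; Δ = (-0.087663, -0.017150)
  [+3]  conj(Y_{5,3})(Ω₁) = (-0.069120, -0.207873) ; Y_{5,3}(Ω₂) = (-0.199179, -0.139447) ; Δ = (-0.015220, 0.051042)
  [+4]  conj(Y_{5,4})(Ω₁) = (-0.058848, 0.026848) ; Y_{5,4}(Ω₂) = (0.286905, 0.304048) ; Δ = (-0.025047, -0.010190)
  [+5]  conj(Y_{5,5})(Ω₁) = (0.005597, 0.009444) ; Y_{5,5}(Ω₂) = (-0.128553, -0.208365) ; Δ = (0.001248, -0.002380)
Accumulated sum (-0.259455, -0.000000); after 4π/(2l+1) scaling, (-0.296401, -0.000000) ⇒ P_5 = -0.296401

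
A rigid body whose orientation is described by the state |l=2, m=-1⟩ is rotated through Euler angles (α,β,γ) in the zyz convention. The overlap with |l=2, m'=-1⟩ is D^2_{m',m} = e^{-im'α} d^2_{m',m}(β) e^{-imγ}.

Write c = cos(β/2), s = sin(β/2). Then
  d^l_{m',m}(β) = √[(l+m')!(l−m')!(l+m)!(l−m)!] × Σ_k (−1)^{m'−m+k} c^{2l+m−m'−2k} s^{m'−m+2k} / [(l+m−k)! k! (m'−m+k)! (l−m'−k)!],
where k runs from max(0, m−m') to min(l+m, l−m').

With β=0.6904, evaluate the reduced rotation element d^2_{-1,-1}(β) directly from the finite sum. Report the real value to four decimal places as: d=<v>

d=0.4799

d^2_{-1,-1}(β=0.6904) via the finite sum:
c=cos(0.690400/2)=0.941008, s=sin(0.690400/2)=0.338385; N=√[1·6·1·6]=6.000000
k: max(0,(-1)−(-1))=0 … min(2+(-1),2−(-1))=1
  k=0: (−1)^0·6.0000/(6)·0.9410^4·0.3384^0 = +0.784103
  k=1: (−1)^1·6.0000/(2)·0.9410^2·0.3384^2 = -0.304179
d^2_{-1,-1}(0.6904) = +0.784103 -0.304179 = +0.479923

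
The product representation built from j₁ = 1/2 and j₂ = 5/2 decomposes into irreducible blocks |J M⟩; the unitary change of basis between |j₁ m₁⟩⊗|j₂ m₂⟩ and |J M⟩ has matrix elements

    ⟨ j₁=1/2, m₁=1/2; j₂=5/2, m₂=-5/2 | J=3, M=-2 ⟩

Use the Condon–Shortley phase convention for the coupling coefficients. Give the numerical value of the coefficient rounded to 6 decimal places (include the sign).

+0.408248

j₁+j₂−J=0  J+j₁−j₂=1  J−j₁+j₂=5  j₁+j₂+J+1=7
(j₁±m₁, j₂±m₂, J±M) = (1,0,0,5,1,5)
P² = 2400
sum k=0..0:
  [0] +1/120 = 1/120
S = 1/120
C² = P²·S² = 1/6 ; C = +0.408248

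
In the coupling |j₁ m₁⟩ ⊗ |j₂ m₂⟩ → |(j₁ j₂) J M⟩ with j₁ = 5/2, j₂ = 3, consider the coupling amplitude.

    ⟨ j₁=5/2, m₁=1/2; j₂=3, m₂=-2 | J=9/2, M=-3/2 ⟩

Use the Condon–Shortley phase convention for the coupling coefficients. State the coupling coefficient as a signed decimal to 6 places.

+√(169/462) ≈ +0.604815

triangle: 1!*4!*5!/11! = 2880/39916800
(j±m)!: 3!*2!*1!*5!*3!*6! = 6220800
prefactor² = (2J+1)*Δ*N² = 345600/77
  k=0: +1/(0!*1!*2!*1!*2!*4!) = 1/96
  k=1: −1/(1!*0!*1!*0!*3!*5!) = -1/720
Σ = 13/1440  ⇒  CG² = 345600/77*(13/1440)² = 169/462
CG = +√(169/462) = +0.604815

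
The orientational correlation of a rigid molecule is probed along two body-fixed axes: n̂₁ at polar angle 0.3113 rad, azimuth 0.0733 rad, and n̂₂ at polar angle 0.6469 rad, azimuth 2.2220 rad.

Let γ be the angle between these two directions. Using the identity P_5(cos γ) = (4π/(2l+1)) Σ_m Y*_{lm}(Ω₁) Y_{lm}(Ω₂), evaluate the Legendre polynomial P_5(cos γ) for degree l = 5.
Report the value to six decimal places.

-0.289274

Addition theorem: P_5(cos γ) = (4π/11) Σ_m Y*_{lm}(Ω₁) Y_{lm}(Ω₂), m = −5…5:
  m=-5: Y*=(0.001168, 0.000448)  Y=(0.004215, 0.036674)  product (-0.000012, 0.000045)
  m=-4: Y*=(0.011773, 0.003554)  Y=(-0.132815, -0.079032)  product (-0.001283, -0.001402)
  m=-3: Y*=(0.069421, 0.015517)  Y=(0.332375, -0.133841)  product (0.025151, -0.004134)
  m=-2: Y*=(0.257324, 0.037996)  Y=(-0.118574, 0.431141)  product (-0.046894, 0.106438)
  m=-1: Y*=(0.543777, 0.039930)  Y=(-0.070177, -0.092083)  product (-0.034484, -0.052875)
  m=+0: Y*=(0.367468, -0.000000)  Y=(-0.376017, 0.000000)  product (-0.138174, 0.000000)
  m=+1: Y*=(-0.543777, 0.039930)  Y=(0.070177, -0.092083)  product (-0.034484, 0.052875)
  m=+2: Y*=(0.257324, -0.037996)  Y=(-0.118574, -0.431141)  product (-0.046894, -0.106438)
  m=+3: Y*=(-0.069421, 0.015517)  Y=(-0.332375, -0.133841)  product (0.025151, 0.004134)
  m=+4: Y*=(0.011773, -0.003554)  Y=(-0.132815, 0.079032)  product (-0.001283, 0.001402)
  m=+5: Y*=(-0.001168, 0.000448)  Y=(-0.004215, 0.036674)  product (-0.000012, -0.000045)
Total Σ_m = (-0.253216, 0.000000). Multiply by 1.142397: (-0.289274, 0.000000). P_5(cos γ) = -0.289274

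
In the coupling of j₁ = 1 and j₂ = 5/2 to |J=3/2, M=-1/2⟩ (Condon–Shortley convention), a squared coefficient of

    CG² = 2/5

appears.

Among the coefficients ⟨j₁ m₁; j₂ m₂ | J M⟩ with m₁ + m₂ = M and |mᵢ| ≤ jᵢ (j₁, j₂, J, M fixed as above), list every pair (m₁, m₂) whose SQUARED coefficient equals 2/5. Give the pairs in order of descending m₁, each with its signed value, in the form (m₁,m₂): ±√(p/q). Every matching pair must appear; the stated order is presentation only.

(1,-3/2): +√(2/5); (0,-1/2): −√(2/5)

Admissible pairs with m₁+m₂ = M = -1/2: (-1,1/2), (0,-1/2), (1,-3/2)
  (m₁,m₂)=(1,-3/2): CG² = 2/5, CG = +√(2/5)   ← matches the target
  (m₁,m₂)=(0,-1/2): CG² = 2/5, CG = −√(2/5)   ← matches the target
  (m₁,m₂)=(-1,1/2): CG² = 1/5, CG = +√(1/5)
Pairs with CG² = 2/5: (1,-3/2): +√(2/5); (0,-1/2): −√(2/5)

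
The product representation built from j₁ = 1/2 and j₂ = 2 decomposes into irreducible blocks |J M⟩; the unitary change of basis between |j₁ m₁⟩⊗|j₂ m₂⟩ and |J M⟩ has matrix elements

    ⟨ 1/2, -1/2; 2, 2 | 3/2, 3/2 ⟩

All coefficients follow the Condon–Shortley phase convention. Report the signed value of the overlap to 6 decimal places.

j₁+j₂−J=1  J+j₁−j₂=0  J−j₁+j₂=3  j₁+j₂+J+1=5
(j₁±m₁, j₂±m₂, J±M) = (0,1,4,0,3,0)
P² = 144/5
sum k=1..1:
  [1] −1/6 = -1/6
S = -1/6
C² = P²·S² = 4/5 ; C = -0.894427

-0.894427  (= −√(4/5))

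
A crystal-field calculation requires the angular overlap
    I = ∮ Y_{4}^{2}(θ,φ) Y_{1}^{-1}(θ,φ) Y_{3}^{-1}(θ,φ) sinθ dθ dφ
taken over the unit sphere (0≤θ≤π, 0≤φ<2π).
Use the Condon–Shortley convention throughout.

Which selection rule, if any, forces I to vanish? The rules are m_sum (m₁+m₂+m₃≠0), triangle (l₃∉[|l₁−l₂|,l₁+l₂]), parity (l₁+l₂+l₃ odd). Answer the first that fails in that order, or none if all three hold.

none

m₁+m₂+m₃ = 2 − 1 − 1 = 0  ✓
triangle: |4−1|=3 ≤ l₃=3 ≤ 4+1=5  ✓
parity: l₁+l₂+l₃ = 8 is even  ✓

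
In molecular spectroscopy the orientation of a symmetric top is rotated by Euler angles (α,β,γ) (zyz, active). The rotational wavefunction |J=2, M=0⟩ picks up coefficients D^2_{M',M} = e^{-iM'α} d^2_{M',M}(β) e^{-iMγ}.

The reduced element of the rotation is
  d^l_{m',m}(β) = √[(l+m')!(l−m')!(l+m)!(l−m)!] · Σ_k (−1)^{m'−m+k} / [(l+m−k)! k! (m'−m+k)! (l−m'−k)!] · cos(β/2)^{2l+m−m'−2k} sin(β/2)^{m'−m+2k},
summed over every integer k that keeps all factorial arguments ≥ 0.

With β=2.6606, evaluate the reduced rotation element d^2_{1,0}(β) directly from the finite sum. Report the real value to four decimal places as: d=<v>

d^2_{1,0}(β=2.6606) via the finite sum:
Half-angle: c=0.238185, s=0.971220. N=√(6·1·2·2)=4.898979
The bounds max(0,m−m')=0 and min(l+m,l−m')=1 give 2 terms
  k=0: (−1)^1·4.8990/(2)·0.2382^3·0.9712^1 = -0.032147
  k=1: (−1)^2·4.8990/(2)·0.2382^1·0.9712^3 = +0.534493
d^2_{1,0}(2.6606) = -0.032147 +0.534493 = +0.502347

d=0.5023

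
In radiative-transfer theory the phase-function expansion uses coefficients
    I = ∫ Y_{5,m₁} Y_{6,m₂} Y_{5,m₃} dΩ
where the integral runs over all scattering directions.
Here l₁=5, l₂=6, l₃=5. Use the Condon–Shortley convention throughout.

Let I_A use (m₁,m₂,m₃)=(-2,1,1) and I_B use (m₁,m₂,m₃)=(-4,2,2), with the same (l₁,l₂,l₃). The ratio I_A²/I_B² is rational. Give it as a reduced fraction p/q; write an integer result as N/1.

Same 5,6,5: normalisation and zero-m 3j drop out of the ratio.
A: Δ: 6! 4! 6! / 17! → 1/28588560; sum: t=3:−1/41472 t=4:+1/10368 t=5:−1/23040 t=6:+1/518400 = 1/32400; 3j²(5 6 5; -2 1 1) = Δ·Π!·Σ² = 128/12155  (sign +1)
B: Δ: 6! 4! 6! / 17! → 1/28588560; sum: t=5:−1/103680 t=6:+1/207360 = -1/207360; 3j²(5 6 5; -4 2 2) = Δ·Π!·Σ² = 21/2431  (sign +1)
I_A²/I_B² = (128/12155)/(21/2431) = 128/105

128/105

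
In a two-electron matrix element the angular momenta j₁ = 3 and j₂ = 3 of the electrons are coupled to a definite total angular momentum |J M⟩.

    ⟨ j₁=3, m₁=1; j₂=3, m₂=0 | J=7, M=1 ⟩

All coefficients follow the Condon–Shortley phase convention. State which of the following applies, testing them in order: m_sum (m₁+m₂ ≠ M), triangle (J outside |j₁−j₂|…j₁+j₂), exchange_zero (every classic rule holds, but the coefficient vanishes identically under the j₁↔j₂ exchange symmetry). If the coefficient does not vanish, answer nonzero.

m-sum: m₁+m₂ = 1+0 = 1, M = 1  ✓
triangle: need |j₁−j₂| ≤ J ≤ j₁+j₂, i.e. J ∈ [0, 6]; J = 7 is outside ✗ ⇒ coefficient is 0

triangle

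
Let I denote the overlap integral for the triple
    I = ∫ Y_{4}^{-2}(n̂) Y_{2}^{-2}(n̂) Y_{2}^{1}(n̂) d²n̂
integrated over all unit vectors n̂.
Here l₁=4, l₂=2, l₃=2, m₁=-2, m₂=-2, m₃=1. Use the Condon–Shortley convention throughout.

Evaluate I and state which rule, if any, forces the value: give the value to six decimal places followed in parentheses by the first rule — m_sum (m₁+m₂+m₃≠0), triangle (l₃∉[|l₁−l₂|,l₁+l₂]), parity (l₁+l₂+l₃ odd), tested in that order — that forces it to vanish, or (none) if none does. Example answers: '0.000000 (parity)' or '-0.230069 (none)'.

Σmᵢ = -3 ≠ 0, so the φ-integral vanishes; I = 0

0.000000 (m_sum)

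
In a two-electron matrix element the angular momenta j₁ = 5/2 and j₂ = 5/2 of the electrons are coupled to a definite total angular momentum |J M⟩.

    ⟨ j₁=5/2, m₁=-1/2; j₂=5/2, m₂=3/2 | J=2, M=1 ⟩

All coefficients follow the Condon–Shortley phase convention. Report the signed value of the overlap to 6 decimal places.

+√(1/7) ≈ +0.377964

√[5·3!2!2!/8! · 2!3!4!1!3!1!] = √(36/7)
  +(−1)^2/∏(2,1,1,2,1,0)! = 1/4  (running 1/4)
  +(−1)^3/∏(3,0,0,1,2,1)! = -1/12  (running 1/6)
⟨..|..⟩ = √(36/7)·(1/6) = +0.377964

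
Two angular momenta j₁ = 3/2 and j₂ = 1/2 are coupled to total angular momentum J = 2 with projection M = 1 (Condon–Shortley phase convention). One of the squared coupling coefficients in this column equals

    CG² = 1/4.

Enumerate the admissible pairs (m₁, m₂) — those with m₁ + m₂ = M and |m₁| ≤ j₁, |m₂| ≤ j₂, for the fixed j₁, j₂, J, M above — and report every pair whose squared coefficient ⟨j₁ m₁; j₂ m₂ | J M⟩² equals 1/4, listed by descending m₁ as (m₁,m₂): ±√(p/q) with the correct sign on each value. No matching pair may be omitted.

Admissible pairs with m₁+m₂ = M = 1: (1/2,1/2), (3/2,-1/2)
  (m₁,m₂)=(3/2,-1/2): CG² = 1/4, CG = +√(1/4)   ← matches the target
  (m₁,m₂)=(1/2,1/2): CG² = 3/4, CG = +√(3/4)
Pairs with CG² = 1/4: (3/2,-1/2): +√(1/4)

(3/2,-1/2): +√(1/4)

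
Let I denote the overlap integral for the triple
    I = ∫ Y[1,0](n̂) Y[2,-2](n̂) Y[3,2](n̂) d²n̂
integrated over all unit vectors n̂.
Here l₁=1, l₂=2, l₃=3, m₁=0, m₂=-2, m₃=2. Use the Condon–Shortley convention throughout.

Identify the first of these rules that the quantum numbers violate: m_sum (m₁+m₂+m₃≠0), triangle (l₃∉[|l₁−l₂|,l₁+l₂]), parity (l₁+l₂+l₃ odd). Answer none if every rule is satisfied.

m₁+m₂+m₃ = 0 − 2 + 2 = 0  ✓
triangle: |1−2|=1 ≤ l₃=3 ≤ 1+2=3  ✓
parity: l₁+l₂+l₃ = 6 is even  ✓

none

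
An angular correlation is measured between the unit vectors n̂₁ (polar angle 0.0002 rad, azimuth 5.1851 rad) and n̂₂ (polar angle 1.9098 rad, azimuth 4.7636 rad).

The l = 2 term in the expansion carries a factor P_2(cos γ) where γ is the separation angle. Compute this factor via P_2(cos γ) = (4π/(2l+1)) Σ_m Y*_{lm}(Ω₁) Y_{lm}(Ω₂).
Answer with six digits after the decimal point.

-0.334290

Expand P_2 via completeness: Σ_{m} conj(Y_{2,m}) at Ω₁ times Y_{2,m} at Ω₂ —
  m=-2: (-0.00000 - 0.00000j) × (-0.34176 + 0.03513j) = 0.00000 + 0.00000j  (running Σ = 0.00000 + 0.00000j)
  m=-1: (0.00007 - 0.00014j) × (-0.01240 - 0.24197j) = -0.00003 - 0.00002j  (running Σ = -0.00003 - 0.00002j)
  m=0: (0.63078 + 0.00000j) × (-0.21076 + 0.00000j) = -0.13294 + 0.00000j  (running Σ = -0.13298 - 0.00002j)
  m=1: (-0.00007 - 0.00014j) × (0.01240 - 0.24197j) = -0.00003 + 0.00002j  (running Σ = -0.13301 + 0.00000j)
  m=2: (-0.00000 + 0.00000j) × (-0.34176 - 0.03513j) = 0.00000 - 0.00000j  (running Σ = -0.13301 - 0.00000j)
Total Σ_m = -0.13301 - 0.00000j. Multiply by 2.513274: -0.33429 - 0.00000j. P_2(cos γ) = -0.334290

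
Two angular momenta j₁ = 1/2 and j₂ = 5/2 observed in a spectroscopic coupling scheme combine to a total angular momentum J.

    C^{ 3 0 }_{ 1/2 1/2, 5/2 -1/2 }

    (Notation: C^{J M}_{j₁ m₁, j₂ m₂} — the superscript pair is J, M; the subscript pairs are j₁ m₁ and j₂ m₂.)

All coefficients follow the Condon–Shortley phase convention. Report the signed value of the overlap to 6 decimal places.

j₁+j₂−J=0  J+j₁−j₂=1  J−j₁+j₂=5  j₁+j₂+J+1=7
(j₁±m₁, j₂±m₂, J±M) = (1,0,2,3,3,3)
P² = 72
sum k=0..0:
  [0] +1/12 = 1/12
S = 1/12
C² = P²·S² = 1/2 ; C = +0.707107

+0.707107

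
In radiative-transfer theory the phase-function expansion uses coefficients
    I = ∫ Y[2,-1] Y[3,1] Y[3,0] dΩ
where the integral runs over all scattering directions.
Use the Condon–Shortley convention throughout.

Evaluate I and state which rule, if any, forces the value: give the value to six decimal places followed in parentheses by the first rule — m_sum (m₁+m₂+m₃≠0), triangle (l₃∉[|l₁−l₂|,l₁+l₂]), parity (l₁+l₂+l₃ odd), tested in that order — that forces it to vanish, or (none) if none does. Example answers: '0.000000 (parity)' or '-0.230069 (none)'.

Checks pass: Σm=0; 8 even; l₃=3∈[1,5].
(2·2+1)(2·3+1)(2·3+1) = 245
Δ: 2! 2! 4! / 9! → 1/3780
sum: t=0:+1/24 t=1:−1/4 t=2:+1/24 = -1/6
3j²(2 3 3; 0 0 0) = Δ·Π!·Σ² = 4/105  (sign +1)
sum: t=1:−1/12 t=2:+1/8 = 1/24
3j²(2 3 3; -1 1 0) = Δ·Π!·Σ² = 1/210  (sign -1)
combine: 4πI² = 245·4/105·1/210 = 2/45
take √, sign -1: I = -0.05947080
No selection rule forces the value: the integral is nonzero (none).

-0.059471 (none)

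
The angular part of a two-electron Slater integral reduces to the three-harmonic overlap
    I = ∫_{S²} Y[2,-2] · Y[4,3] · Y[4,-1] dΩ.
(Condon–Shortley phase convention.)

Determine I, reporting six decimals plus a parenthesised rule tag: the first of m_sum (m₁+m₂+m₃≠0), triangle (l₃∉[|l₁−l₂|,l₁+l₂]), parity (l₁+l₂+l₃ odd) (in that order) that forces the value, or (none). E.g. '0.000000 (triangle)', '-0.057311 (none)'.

Checks pass: Σm=0; 10 even; l₃=4∈[2,6].
(2·2+1)(2·4+1)(2·4+1) = 405
Δ: 2! 2! 6! / 11! → 1/13860
sum: t=0:+1/192 t=1:−1/36 t=2:+1/192 = -5/288
3j²(2 4 4; 0 0 0) = Δ·Π!·Σ² = 20/693  (sign -1)
sum: t=2:+1/480 = 1/480
3j²(2 4 4; -2 3 -1) = Δ·Π!·Σ² = 3/110  (sign -1)
combine: 4πI² = 405·20/693·3/110 = 270/847
take √, sign +1: I = 0.15927046
No selection rule forces the value: the integral is nonzero (none).

0.159270 (none)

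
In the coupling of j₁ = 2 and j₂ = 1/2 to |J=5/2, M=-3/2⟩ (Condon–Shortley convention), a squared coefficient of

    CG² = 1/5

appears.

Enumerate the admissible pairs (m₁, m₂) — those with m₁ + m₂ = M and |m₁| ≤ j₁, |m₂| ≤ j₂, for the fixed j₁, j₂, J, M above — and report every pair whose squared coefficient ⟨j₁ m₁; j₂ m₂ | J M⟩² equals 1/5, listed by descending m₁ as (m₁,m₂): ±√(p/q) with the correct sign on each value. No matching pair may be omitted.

Admissible pairs with m₁+m₂ = M = -3/2: (-2,1/2), (-1,-1/2)
  (m₁,m₂)=(-1,-1/2): CG² = 4/5, CG = +√(4/5)
  (m₁,m₂)=(-2,1/2): CG² = 1/5, CG = +√(1/5)   ← matches the target
Pairs with CG² = 1/5: (-2,1/2): +√(1/5)

(-2,1/2): +√(1/5)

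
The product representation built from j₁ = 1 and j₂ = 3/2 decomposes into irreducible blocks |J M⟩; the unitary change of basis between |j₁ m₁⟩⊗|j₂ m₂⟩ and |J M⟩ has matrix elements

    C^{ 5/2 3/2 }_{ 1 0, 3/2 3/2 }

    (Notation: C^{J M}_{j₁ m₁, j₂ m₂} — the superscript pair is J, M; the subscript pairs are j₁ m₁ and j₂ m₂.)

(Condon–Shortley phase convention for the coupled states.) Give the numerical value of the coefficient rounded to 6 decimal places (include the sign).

j₁+j₂−J=0  J+j₁−j₂=2  J−j₁+j₂=3  j₁+j₂+J+1=6
(j₁±m₁, j₂±m₂, J±M) = (1,1,3,0,4,1)
P² = 72/5
sum k=0..0:
  [0] +1/6 = 1/6
S = 1/6
C² = P²·S² = 2/5 ; C = +0.632456

+0.632456  (= +√(2/5))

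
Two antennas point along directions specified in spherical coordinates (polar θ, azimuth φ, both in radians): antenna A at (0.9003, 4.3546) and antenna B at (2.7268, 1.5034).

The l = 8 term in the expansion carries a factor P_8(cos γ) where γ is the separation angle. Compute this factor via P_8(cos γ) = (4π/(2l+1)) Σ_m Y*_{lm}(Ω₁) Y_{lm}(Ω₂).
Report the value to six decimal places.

-0.357167

Summing Y*_{l m}(θ₁,φ₁)·Y_{l m}(θ₂,φ₂) over m ∈ [−8, 8]; prefactor 4π/(2·8+1) = 0.739198:
  [-8]  conj(Y_{8,-8})(Ω₁) = -0.070368-0.020180i ; Y_{8,-8}(Ω₂) = +0.000308+0.000184i ; Δ = -0.000018-0.000019i
  [-7]  conj(Y_{8,-7})(Ω₁) = +0.138137-0.186672i ; Y_{8,-7}(Ω₂) = +0.001480-0.002902i ; Δ = -0.000337-0.000677i
  [-6]  conj(Y_{8,-6})(Ω₁) = +0.227260+0.349965i ; Y_{8,-6}(Ω₂) = -0.017143-0.007336i ; Δ = -0.001328-0.007667i
  [-5]  conj(Y_{8,-5})(Ω₁) = -0.406625+0.090139i ; Y_{8,-5}(Ω₂) = -0.025015+0.071401i ; Δ = +0.003736-0.031288i
  [-4]  conj(Y_{8,-4})(Ω₁) = +0.011558-0.082229i ; Y_{8,-4}(Ω₂) = +0.213504+0.058994i ; Δ = +0.007319-0.016874i
  [-3]  conj(Y_{8,-3})(Ω₁) = -0.280977-0.152562i ; Y_{8,-3}(Ω₂) = +0.090184-0.439946i ; Δ = -0.092459+0.109856i
  [-2]  conj(Y_{8,-2})(Ω₁) = +0.201086-0.174799i ; Y_{8,-2}(Ω₂) = -0.537117-0.072841i ; Δ = -0.120739+0.079240i
  [-1]  conj(Y_{8,-1})(Ω₁) = -0.073344-0.196169i ; Y_{8,-1}(Ω₂) = -0.010265+0.152081i ; Δ = +0.030587-0.009140i
  [+0]  conj(Y_{8,0})(Ω₁) = +0.301862-0.000000i ; Y_{8,0}(Ω₂) = -0.452862+0.000000i ; Δ = -0.136702+0.000000i
  [+1]  conj(Y_{8,1})(Ω₁) = +0.073344-0.196169i ; Y_{8,1}(Ω₂) = +0.010265+0.152081i ; Δ = +0.030587+0.009140i
  [+2]  conj(Y_{8,2})(Ω₁) = +0.201086+0.174799i ; Y_{8,2}(Ω₂) = -0.537117+0.072841i ; Δ = -0.120739-0.079240i
  [+3]  conj(Y_{8,3})(Ω₁) = +0.280977-0.152562i ; Y_{8,3}(Ω₂) = -0.090184-0.439946i ; Δ = -0.092459-0.109856i
  [+4]  conj(Y_{8,4})(Ω₁) = +0.011558+0.082229i ; Y_{8,4}(Ω₂) = +0.213504-0.058994i ; Δ = +0.007319+0.016874i
  [+5]  conj(Y_{8,5})(Ω₁) = +0.406625+0.090139i ; Y_{8,5}(Ω₂) = +0.025015+0.071401i ; Δ = +0.003736+0.031288i
  [+6]  conj(Y_{8,6})(Ω₁) = +0.227260-0.349965i ; Y_{8,6}(Ω₂) = -0.017143+0.007336i ; Δ = -0.001328+0.007667i
  [+7]  conj(Y_{8,7})(Ω₁) = -0.138137-0.186672i ; Y_{8,7}(Ω₂) = -0.001480-0.002902i ; Δ = -0.000337+0.000677i
  [+8]  conj(Y_{8,8})(Ω₁) = -0.070368+0.020180i ; Y_{8,8}(Ω₂) = +0.000308-0.000184i ; Δ = -0.000018+0.000019i
Σ over m = -0.483182+0.000000i; ×(4π/17) → -0.357167+0.000000i. Real part: -0.357167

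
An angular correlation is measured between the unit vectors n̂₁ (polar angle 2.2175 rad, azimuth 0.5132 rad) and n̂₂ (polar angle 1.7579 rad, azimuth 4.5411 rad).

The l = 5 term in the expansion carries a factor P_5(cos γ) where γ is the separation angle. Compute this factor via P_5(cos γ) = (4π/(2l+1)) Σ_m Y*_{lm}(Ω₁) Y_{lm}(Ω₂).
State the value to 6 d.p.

Term-by-term m-sum for l=5 (normalisation 4π/11 = 1.142397):
  term(m=-5) = 0.01770 - 0.06136j   from Y*(Ω₁)=-0.12605 + 0.08179j, Y(Ω₂)=-0.32111 + 0.27844j
  term(m=-4) = -0.08395 + 0.03585j   from Y*(Ω₁)=0.16631 - 0.31789j, Y(Ω₂)=-0.19702 - 0.16101j
  term(m=-3) = -0.07981 - 0.04182j   from Y*(Ω₁)=0.01244 + 0.39857j, Y(Ω₂)=-0.11107 + 0.19677j
  term(m=-2) = 0.00317 + 0.01551j   from Y*(Ω₁)=-0.03006 - 0.04965j, Y(Ω₂)=-0.25690 - 0.09162j
  term(m=-1) = 0.03616 - 0.04430j   from Y*(Ω₁)=-0.29277 - 0.16500j, Y(Ω₂)=-0.02900 + 0.16767j
  term(m=+0) = -0.04094 + 0.00000j   from Y*(Ω₁)=0.14872 + 0.00000j, Y(Ω₂)=-0.27527 + 0.00000j
  term(m=+1) = 0.03616 + 0.04430j   from Y*(Ω₁)=0.29277 - 0.16500j, Y(Ω₂)=0.02900 + 0.16767j
  term(m=+2) = 0.00317 - 0.01551j   from Y*(Ω₁)=-0.03006 + 0.04965j, Y(Ω₂)=-0.25690 + 0.09162j
  term(m=+3) = -0.07981 + 0.04182j   from Y*(Ω₁)=-0.01244 + 0.39857j, Y(Ω₂)=0.11107 + 0.19677j
  term(m=+4) = -0.08395 - 0.03585j   from Y*(Ω₁)=0.16631 + 0.31789j, Y(Ω₂)=-0.19702 + 0.16101j
  term(m=+5) = 0.01770 + 0.06136j   from Y*(Ω₁)=0.12605 + 0.08179j, Y(Ω₂)=0.32111 + 0.27844j
Σ over m = -0.25440 + 0.00000j; ×(4π/11) → -0.29063 + 0.00000j. Real part: -0.290626

-0.290626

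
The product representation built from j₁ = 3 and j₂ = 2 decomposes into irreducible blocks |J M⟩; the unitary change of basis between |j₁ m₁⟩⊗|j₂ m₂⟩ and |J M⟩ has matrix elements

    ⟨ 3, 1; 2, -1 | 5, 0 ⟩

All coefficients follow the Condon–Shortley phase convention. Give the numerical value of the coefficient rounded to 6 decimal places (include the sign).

+√(5/21) ≈ +0.487950

triangle: 0!*6!*4!/11! = 17280/39916800
(j±m)!: 4!*2!*1!*3!*5!*5! = 4147200
prefactor² = (2J+1)*Δ*N² = 138240/7
  k=0: +1/(0!*0!*2!*1!*4!*3!) = 1/288
Σ = 1/288  ⇒  CG² = 138240/7*(1/288)² = 5/21
CG = +√(5/21) = +0.487950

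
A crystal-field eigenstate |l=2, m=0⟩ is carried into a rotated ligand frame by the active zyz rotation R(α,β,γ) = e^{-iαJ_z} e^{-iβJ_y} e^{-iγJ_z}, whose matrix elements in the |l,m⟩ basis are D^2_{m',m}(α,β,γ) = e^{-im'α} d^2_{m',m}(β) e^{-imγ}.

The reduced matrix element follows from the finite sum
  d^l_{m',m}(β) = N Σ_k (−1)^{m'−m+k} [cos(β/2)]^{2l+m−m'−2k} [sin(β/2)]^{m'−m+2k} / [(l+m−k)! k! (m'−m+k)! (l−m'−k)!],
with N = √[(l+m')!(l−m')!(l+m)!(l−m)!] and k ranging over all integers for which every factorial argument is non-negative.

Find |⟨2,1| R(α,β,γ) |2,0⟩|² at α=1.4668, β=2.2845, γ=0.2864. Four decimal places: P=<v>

P=0.3673

First d^2_{1,0}(β=2.2845), then the phase factors e^{-i(1)α} and e^{-i(0)γ}:
Half-angle: c=0.415549, s=0.909571. N=√(6·1·2·2)=4.898979
k: max(0,(0)−(1))=0 … min(2+(0),2−(1))=1
  k=0: (−1)^1·4.8990/(2)·0.4155^3·0.9096^1 = -0.159874
  k=1: (−1)^2·4.8990/(2)·0.4155^1·0.9096^3 = +0.765962
d^2_{1,0}(2.2845) = -0.159874 +0.765962 = +0.606088
|D^2_{1,0}|² = |d^2_{1,0}(β)|² = (+0.606088)² = 0.367343 (the z-rotation phases have unit modulus)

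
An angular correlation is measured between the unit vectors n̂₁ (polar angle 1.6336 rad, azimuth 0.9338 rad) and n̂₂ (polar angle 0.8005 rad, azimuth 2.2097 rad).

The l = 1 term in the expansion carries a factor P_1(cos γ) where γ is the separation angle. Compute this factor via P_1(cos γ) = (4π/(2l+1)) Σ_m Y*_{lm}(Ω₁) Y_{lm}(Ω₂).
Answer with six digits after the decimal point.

Summing Y*_{l m}(θ₁,φ₁)·Y_{l m}(θ₂,φ₂) over m ∈ [−1, 1]; prefactor 4π/(2·1+1) = 4.188790:
  term(m=-1) = (0.024850, -0.081810)   from Y*(Ω₁)=(0.205089, 0.277190), Y(Ω₂)=(-0.147864, -0.199052)
  term(m=+0) = (-0.010434, -0.000000)   from Y*(Ω₁)=(-0.030666, -0.000000), Y(Ω₂)=(0.340237, 0.000000)
  term(m=+1) = (0.024850, 0.081810)   from Y*(Ω₁)=(-0.205089, 0.277190), Y(Ω₂)=(0.147864, -0.199052)
Total Σ_m = (0.039266, 0.000000). Multiply by 4.188790: (0.164478, 0.000000). P_1(cos γ) = 0.164478

0.164478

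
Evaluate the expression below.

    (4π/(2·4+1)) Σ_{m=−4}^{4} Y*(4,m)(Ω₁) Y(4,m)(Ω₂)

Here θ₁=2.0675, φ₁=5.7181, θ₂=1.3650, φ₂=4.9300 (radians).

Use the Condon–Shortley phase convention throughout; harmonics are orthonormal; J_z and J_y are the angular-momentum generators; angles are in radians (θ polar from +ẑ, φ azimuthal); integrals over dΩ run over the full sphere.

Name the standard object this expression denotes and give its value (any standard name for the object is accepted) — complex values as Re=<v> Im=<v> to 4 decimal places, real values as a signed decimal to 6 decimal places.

Legendre polynomial (addition theorem), -0.303671

This sum is the spherical-harmonic addition theorem: it equals the Legendre polynomial P_l(cos γ) of the angle γ between the two directions.
Term-by-term m-sum for l=4 (normalisation 4π/9 = 1.396263):
  m=-4: Y*=-0.168189-0.203971i  Y=+0.261885-0.310698i  product -0.107420-0.001161i
  m=-3: Y*=+0.050314+0.402170i  Y=-0.145738-0.190586i  product +0.069315-0.068201i
  m=-2: Y*=+0.065016-0.137878i  Y=+0.205707-0.095645i  product +0.000187-0.034581i
  m=-1: Y*=+0.236087-0.149693i  Y=-0.055322-0.250197i  product -0.050513-0.050787i
  m=+0: Y*=-0.212378-0.000000i  Y=+0.191292+0.000000i  product -0.040626-0.000000i
  m=+1: Y*=-0.236087-0.149693i  Y=+0.055322-0.250197i  product -0.050513+0.050787i
  m=+2: Y*=+0.065016+0.137878i  Y=+0.205707+0.095645i  product +0.000187+0.034581i
  m=+3: Y*=-0.050314+0.402170i  Y=+0.145738-0.190586i  product +0.069315+0.068201i
  m=+4: Y*=-0.168189+0.203971i  Y=+0.261885+0.310698i  product -0.107420+0.001161i
Accumulated sum -0.217488+0.000000i; after 4π/(2l+1) scaling, -0.303671+0.000000i ⇒ P_4 = -0.303671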